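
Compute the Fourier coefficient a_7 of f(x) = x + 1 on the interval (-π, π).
a_7 = (1/π) ∫_{-π}^{π} f(x)·cos(7x) dx.
Evaluate the integral (use parity and integration by parts as needed): a_7 = 0.

Final answer: 0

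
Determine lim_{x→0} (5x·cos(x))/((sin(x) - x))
Both numerator and denominator → 0 as x → 0; this is a 0/0 indeterminate form.
Expand each to leading order near x = 0: numerator ~ 5·x, denominator ~ -x^3/6.
The limit of the ratio is -∞.

Final answer: -∞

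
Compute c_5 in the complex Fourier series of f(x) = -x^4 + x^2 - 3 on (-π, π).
Compute the real Fourier coefficients first: a_5 = -148/625 + 8·π^2/25, b_5 = 0.
Then c_5 = (a_5 − i·b_5)/2 = -74/625 + 4·π^2/25.

Final answer: -74/625 + 4·π^2/25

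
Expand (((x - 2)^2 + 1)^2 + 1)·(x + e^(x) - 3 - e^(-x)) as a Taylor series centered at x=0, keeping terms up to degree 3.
332·x^3/3 - 198·x^2 + 198·x - 78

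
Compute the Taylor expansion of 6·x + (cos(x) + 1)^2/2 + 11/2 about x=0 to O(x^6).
5·x^4/24 - x^2 + 6·x + 15/2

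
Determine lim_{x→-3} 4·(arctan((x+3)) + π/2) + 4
Direct substitution at x = -3 gives 4 + 2·π.

Final answer: 4 + 2·π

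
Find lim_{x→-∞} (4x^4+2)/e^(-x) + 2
The quotient is an ∞/∞ indeterminate form as x → -∞.
Compare growth rates of the dominant terms (exponentials ≫ polynomials ≫ logarithms), or apply L'Hôpital's rule; the quotient → 0.
Adding the constant: 0 + 2 = 2. Limit = 2.

Final answer: 2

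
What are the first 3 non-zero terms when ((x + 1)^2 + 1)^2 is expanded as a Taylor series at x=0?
8·x^2 + 8·x + 4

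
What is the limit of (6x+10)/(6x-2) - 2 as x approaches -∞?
Evaluate the dominant behaviour as x → -∞; each term tends to a finite value or vanishes.
Limit = -1.

Final answer: -1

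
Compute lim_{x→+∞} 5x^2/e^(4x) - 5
The quotient is an ∞/∞ indeterminate form as x → +∞.
The exponential denominator e^(4x) dominates the polynomial numerator (e^x ≫ x^2 as x → ∞), so the quotient → 0.
Adding the constant: 0 - 5 = -5. Limit = -5.

Final answer: -5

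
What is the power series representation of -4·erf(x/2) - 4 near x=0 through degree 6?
-x^5/(40·√(π)) + x^3/(3·√(π)) - 4·x/√(π) - 4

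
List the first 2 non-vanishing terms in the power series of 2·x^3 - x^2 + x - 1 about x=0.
x - 1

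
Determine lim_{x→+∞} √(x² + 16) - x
This is an ∞ − ∞ indeterminate form.
Multiply and divide by the conjugate √(x²+16) + x; the x² terms cancel, leaving 16/(√(x²+16)+x) → 0.
Limit = 0.

Final answer: 0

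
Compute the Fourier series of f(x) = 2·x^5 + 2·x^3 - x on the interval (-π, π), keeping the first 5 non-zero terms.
(-76·π^2 + 4·π^4 + 454)·sin(x) + (-2·π^4 - 11 + 8·π^2)·sin(2·x) + (-44·π^2/27 + 34/81 + 4·π^4/3)·sin(3·x) + (-π^4 + 13/32 + π^2/4)·sin(4·x) + (-274/625 + 4·π^2/25 + 4·π^4/5)·sin(5·x)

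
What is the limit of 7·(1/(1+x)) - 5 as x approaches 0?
Direct substitution at x = 0 gives 2.

Final answer: 2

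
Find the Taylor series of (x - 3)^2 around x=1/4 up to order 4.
121/16 - 11·(x - 1/4)/2 + (x - 1/4)^2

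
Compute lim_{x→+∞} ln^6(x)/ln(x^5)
This is an ∞/∞ indeterminate form as x → +∞.
Write ln(x^5) = 5·ln(x), reducing the quotient to ln^5(x)/5 → ∞.
Limit = ∞.

Final answer: ∞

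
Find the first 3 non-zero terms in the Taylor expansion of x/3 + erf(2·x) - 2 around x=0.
-16·x^3/(3·√(π)) + x·(1/3 + 4/√(π)) - 2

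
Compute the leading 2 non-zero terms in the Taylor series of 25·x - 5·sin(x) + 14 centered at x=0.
20·x + 14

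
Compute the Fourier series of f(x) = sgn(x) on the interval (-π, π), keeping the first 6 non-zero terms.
4·sin(x)/π + 4·sin(3·x)/(3·π) + 4·sin(5·x)/(5·π) + 4·sin(7·x)/(7·π) + 4·sin(9·x)/(9·π) + 4·sin(11·x)/(11·π)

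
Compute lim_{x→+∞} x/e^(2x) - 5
The quotient is an ∞/∞ indeterminate form as x → +∞.
The exponential denominator e^(2x) dominates the polynomial numerator (e^x ≫ x as x → ∞), so the quotient → 0.
Adding the constant: 0 - 5 = -5. Limit = -5.

Final answer: -5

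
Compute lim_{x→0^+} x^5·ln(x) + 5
The product is a 0·∞ indeterminate form at x → 0⁺.
Rewrite the product as ln(x) / x^(-5) and apply L'Hôpital, or use the standard hierarchy x^(-5) ≫ |ln x| as x → 0⁺.
The indeterminate product → 0, so the limit = 5.

Final answer: 5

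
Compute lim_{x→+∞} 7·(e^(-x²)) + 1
Evaluate the dominant behaviour as x → +∞; each term tends to a finite value or vanishes.
Limit = 1.

Final answer: 1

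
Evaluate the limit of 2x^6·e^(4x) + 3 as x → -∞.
The product is a 0·∞ indeterminate form at x → -∞.
Rewrite the product as 2x^6 / e^(-4x) (an ∞/∞ form) and apply L'Hôpital, or use the standard hierarchy e^(4|x|) ≫ |x^6| as x → -∞.
The indeterminate product → 0, so the limit = 3.

Final answer: 3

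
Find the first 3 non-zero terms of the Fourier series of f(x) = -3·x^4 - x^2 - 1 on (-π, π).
(-140 + 24·π^2)·cos(x) + (8 - 6·π^2)·cos(2·x) - 3·π^4/5 - π^2/3 - 1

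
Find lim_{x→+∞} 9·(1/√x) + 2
Evaluate the dominant behaviour as x → +∞; each term tends to a finite value or vanishes.
Limit = 2.

Final answer: 2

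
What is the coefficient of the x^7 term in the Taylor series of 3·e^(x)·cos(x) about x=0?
Expand to order 7: 3·e^(x)·cos(x) = x^7/210 - x^5/10 - x^4/2 - x^3 + 3·x + 3 + O(x^8).
The coefficient of x^7 is 1/210.

Final answer: 1/210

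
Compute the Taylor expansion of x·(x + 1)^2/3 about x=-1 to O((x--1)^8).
-(x + 1)^2/3 + (x + 1)^3/3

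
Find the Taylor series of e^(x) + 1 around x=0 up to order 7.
x^7/5040 + x^6/720 + x^5/120 + x^4/24 + x^3/6 + x^2/2 + x + 2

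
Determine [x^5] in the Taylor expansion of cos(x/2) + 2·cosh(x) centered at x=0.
Expand to order 5: cos(x/2) + 2·cosh(x) = 11·x^4/128 + 7·x^2/8 + 3 + O(x^6).
The coefficient of x^5 is 0.

Final answer: 0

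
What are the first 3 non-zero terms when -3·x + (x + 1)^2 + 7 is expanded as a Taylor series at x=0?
x^2 - x + 8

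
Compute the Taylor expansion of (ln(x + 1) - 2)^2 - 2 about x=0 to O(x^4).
-7·x^3/3 + 3·x^2 - 4·x + 2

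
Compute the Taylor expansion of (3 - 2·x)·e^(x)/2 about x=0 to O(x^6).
-7·x^5/240 - 5·x^4/48 - x^3/4 - x^2/4 + x/2 + 3/2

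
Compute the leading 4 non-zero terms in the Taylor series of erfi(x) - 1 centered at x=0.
x^5/(5·√(π)) + 2·x^3/(3·√(π)) + 2·x/√(π) - 1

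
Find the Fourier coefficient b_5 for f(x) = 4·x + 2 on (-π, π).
b_5 = (1/π) ∫_{-π}^{π} f(x)·sin(5x) dx.
Evaluate the integral (use parity and integration by parts as needed): b_5 = 8/5.

Final answer: 8/5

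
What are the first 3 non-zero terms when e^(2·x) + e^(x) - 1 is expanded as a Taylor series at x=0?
5·x^2/2 + 3·x + 1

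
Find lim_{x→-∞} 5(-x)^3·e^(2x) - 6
The product is a 0·∞ indeterminate form at x → -∞.
Rewrite the product as 5(-x)^3 / e^(-2x) (an ∞/∞ form) and apply L'Hôpital, or use the standard hierarchy e^(2|x|) ≫ |(-x)^3| as x → -∞.
The indeterminate product → 0, so the limit = -6.

Final answer: -6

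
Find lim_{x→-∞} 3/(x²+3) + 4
Evaluate the dominant behaviour as x → -∞; each term tends to a finite value or vanishes.
Limit = 4.

Final answer: 4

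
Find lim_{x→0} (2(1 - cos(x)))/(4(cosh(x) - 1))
Both numerator and denominator → 0 as x → 0; this is a 0/0 indeterminate form.
Expand each to leading order near x = 0: numerator ~ x^2, denominator ~ 2·x^2.
The limit of the ratio is 1/2.

Final answer: 1/2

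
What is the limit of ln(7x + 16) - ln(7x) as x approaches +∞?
This is an ∞ − ∞ indeterminate form.
Combine the logarithms: ln(7x+16) − ln(7x) = ln((7x+16)/(7x)) = ln(1 + 16/(7x)) → ln(1) = 0.
Limit = 0.

Final answer: 0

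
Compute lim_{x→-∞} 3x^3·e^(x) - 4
The product is a 0·∞ indeterminate form at x → -∞.
Rewrite the product as 3x^3 / e^(-x) (an ∞/∞ form) and apply L'Hôpital, or use the standard hierarchy e^(|x|) ≫ |x^3| as x → -∞.
The indeterminate product → 0, so the limit = -4.

Final answer: -4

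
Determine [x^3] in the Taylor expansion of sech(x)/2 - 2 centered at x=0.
Expand to order 3: sech(x)/2 - 2 = -x^2/4 - 3/2 + O(x^4).
The coefficient of x^3 is 0.

Final answer: 0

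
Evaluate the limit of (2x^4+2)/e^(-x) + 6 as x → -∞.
The quotient is an ∞/∞ indeterminate form as x → -∞.
Compare growth rates of the dominant terms (exponentials ≫ polynomials ≫ logarithms), or apply L'Hôpital's rule; the quotient → 0.
Adding the constant: 0 + 6 = 6. Limit = 6.

Final answer: 6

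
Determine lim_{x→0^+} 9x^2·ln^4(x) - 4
The product is a 0·∞ indeterminate form at x → 0⁺.
Rewrite the product as 9·ln^4(x) / x^(-2) and apply L'Hôpital, or use the standard hierarchy x^(-2) ≫ |ln x|^4 as x → 0⁺.
The indeterminate product → 0, so the limit = -4.

Final answer: -4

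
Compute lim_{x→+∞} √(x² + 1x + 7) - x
This is an ∞ − ∞ indeterminate form.
Multiply and divide by the conjugate √(x²+1x + 7) + x; the x² terms cancel, leaving (1x + 7)/(√(x²+1x + 7)+x) → 1/2.
Limit = 1/2.

Final answer: 1/2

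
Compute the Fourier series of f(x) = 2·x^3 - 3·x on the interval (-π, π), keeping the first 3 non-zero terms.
(-30 + 4·π^2)·sin(x) + (6 - 2·π^2)·sin(2·x) + (-26/9 + 4·π^2/3)·sin(3·x)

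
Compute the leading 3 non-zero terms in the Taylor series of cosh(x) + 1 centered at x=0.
x^4/24 + x^2/2 + 2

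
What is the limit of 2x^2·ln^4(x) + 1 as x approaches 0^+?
The product is a 0·∞ indeterminate form at x → 0⁺.
Rewrite the product as 2·ln^4(x) / x^(-2) and apply L'Hôpital, or use the standard hierarchy x^(-2) ≫ |ln x|^4 as x → 0⁺.
The indeterminate product → 0, so the limit = 1.

Final answer: 1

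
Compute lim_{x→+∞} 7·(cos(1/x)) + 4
Evaluate the dominant behaviour as x → +∞; each term tends to a finite value or vanishes.
Limit = 11.

Final answer: 11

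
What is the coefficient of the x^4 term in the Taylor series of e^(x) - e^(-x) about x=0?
Expand to order 4: e^(x) - e^(-x) = x^3/3 + 2·x + O(x^5).
The coefficient of x^4 is 0.

Final answer: 0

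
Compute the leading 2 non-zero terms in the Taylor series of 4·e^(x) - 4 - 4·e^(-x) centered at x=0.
8·x - 4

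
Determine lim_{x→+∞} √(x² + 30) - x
This is an ∞ − ∞ indeterminate form.
Multiply and divide by the conjugate √(x²+30) + x; the x² terms cancel, leaving 30/(√(x²+30)+x) → 0.
Limit = 0.

Final answer: 0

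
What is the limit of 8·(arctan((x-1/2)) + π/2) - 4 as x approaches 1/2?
Direct substitution at x = 1/2 gives -4 + 4·π.

Final answer: -4 + 4·π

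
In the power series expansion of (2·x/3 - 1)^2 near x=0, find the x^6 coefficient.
Expand to order 6: (2·x/3 - 1)^2 = 4·x^2/9 - 4·x/3 + 1 + O(x^7).
The coefficient of x^6 is 0.

Final answer: 0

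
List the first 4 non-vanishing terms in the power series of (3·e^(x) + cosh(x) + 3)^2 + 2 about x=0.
19·x^3 + 37·x^2 + 42·x + 51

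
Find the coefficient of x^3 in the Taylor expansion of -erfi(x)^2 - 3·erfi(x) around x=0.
Expand to order 3: -erfi(x)^2 - 3·erfi(x) = -2·x^3/√(π) - 4·x^2/π - 6·x/√(π) + O(x^4).
The coefficient of x^3 is -2/√(π).

Final answer: -2/√(π)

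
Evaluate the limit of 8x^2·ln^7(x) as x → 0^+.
This is a 0·∞ indeterminate form at x → 0⁺.
Rewrite the product as 8·ln^7(x) / x^(-2) and apply L'Hôpital, or use the standard hierarchy x^(-2) ≫ |ln x|^7 as x → 0⁺.
The indeterminate product → 0, so the limit = 0.

Final answer: 0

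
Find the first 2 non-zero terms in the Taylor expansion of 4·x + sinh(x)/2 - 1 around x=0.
9·x/2 - 1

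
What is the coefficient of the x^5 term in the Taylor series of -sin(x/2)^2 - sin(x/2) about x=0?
Expand to order 5: -sin(x/2)^2 - sin(x/2) = -x^5/3840 + x^4/48 + x^3/48 - x^2/4 - x/2 + O(x^6).
The coefficient of x^5 is -1/3840.

Final answer: -1/3840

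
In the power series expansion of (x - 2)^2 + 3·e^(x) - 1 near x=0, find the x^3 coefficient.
Expand to order 3: (x - 2)^2 + 3·e^(x) - 1 = x^3/2 + 5·x^2/2 - x + 6 + O(x^4).
The coefficient of x^3 is 1/2.

Final answer: 1/2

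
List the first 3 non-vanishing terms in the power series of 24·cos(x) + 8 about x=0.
x^4 - 12·x^2 + 32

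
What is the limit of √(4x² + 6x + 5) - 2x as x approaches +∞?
As x → +∞: multiply by the conjugate to get (6x+5)/(√(4x²+6x+5)+2x); the denominator ~ 4x, so the limit is 6/4 = 3/2.
Limit = 3/2.

Final answer: 3/2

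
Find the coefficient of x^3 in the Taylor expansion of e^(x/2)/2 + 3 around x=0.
Expand to order 3: e^(x/2)/2 + 3 = x^3/96 + x^2/16 + x/4 + 7/2 + O(x^4).
The coefficient of x^3 is 1/96.

Final answer: 1/96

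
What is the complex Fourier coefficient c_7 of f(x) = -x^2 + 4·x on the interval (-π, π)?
Compute the real Fourier coefficients first: a_7 = 4/49, b_7 = 8/7.
Then c_7 = (a_7 − i·b_7)/2 = 2/49 - 4·i/7.

Final answer: 2/49 - 4·i/7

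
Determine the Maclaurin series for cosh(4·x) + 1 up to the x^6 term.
256·x^6/45 + 32·x^4/3 + 8·x^2 + 2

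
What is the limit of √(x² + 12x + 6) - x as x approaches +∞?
This is an ∞ − ∞ indeterminate form.
Multiply and divide by the conjugate √(x²+12x + 6) + x; the x² terms cancel, leaving (12x + 6)/(√(x²+12x + 6)+x) → 12/2 = 6.
Limit = 6.

Final answer: 6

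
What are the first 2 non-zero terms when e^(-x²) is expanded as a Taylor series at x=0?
1 - x^2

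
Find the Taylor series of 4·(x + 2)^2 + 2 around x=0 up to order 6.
4·x^2 + 16·x + 18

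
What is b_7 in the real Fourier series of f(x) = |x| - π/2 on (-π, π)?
b_7 = (1/π) ∫_{-π}^{π} f(x)·sin(7x) dx.
Evaluate the integral (use parity and integration by parts as needed): b_7 = 0.

Final answer: 0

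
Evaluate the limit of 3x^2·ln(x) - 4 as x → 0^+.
The product is a 0·∞ indeterminate form at x → 0⁺.
Rewrite the product as 3·ln(x) / x^(-2) and apply L'Hôpital, or use the standard hierarchy x^(-2) ≫ |ln x| as x → 0⁺.
The indeterminate product → 0, so the limit = -4.

Final answer: -4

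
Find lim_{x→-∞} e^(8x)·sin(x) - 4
Evaluate the dominant behaviour as x → -∞; each term tends to a finite value or vanishes.
Limit = -4.

Final answer: -4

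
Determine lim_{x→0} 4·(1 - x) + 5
Direct substitution at x = 0 gives 9.

Final answer: 9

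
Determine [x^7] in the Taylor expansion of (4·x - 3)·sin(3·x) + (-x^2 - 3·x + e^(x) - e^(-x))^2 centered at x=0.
2131/1680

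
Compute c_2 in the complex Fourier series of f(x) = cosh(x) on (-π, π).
Compute the real Fourier coefficients first: a_2 = 2·sinh(π)/(5·π), b_2 = 0.
Then c_2 = (a_2 − i·b_2)/2 = sinh(π)/(5·π).

Final answer: sinh(π)/(5·π)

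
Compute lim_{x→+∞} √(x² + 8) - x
This is an ∞ − ∞ indeterminate form.
Multiply and divide by the conjugate √(x²+8) + x; the x² terms cancel, leaving 8/(√(x²+8)+x) → 0.
Limit = 0.

Final answer: 0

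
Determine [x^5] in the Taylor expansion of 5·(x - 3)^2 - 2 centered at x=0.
Expand to order 5: 5·(x - 3)^2 - 2 = 5·x^2 - 30·x + 43 + O(x^6).
The coefficient of x^5 is 0.

Final answer: 0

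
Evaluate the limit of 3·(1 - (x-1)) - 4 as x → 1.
Direct substitution at x = 1 gives -1.

Final answer: -1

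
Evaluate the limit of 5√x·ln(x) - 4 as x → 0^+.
The product is a 0·∞ indeterminate form at x → 0⁺.
Rewrite the product as 5·ln(x) / x^(-1/2) and apply L'Hôpital, or use the standard hierarchy x^(-1/2) ≫ |ln x| as x → 0⁺.
The indeterminate product → 0, so the limit = -4.

Final answer: -4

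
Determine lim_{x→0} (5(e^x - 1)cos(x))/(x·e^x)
Both numerator and denominator → 0 as x → 0; this is a 0/0 indeterminate form.
Expand each to leading order near x = 0: numerator ~ 5·x, denominator ~ x.
The limit of the ratio is 5.

Final answer: 5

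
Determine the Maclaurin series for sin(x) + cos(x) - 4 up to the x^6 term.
-x^6/720 + x^5/120 + x^4/24 - x^3/6 - x^2/2 + x - 3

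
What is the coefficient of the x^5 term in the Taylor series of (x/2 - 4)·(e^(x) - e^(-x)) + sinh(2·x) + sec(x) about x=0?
Expand to order 5: (x/2 - 4)·(e^(x) - e^(-x)) + sinh(2·x) + sec(x) = x^5/5 + 3·x^4/8 + 3·x^2/2 - 6·x + 1 + O(x^6).
The coefficient of x^5 is 1/5.

Final answer: 1/5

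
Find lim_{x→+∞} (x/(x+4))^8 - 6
As x → +∞: x/(x+4) = 1/(1 + 4/x) → 1, and the 8th power of a limit-1 base also → 1; with the additive constant, 1 - 6 = -5.
Limit = -5.

Final answer: -5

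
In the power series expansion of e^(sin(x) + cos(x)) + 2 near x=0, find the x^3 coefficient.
Expand to order 3: e^(sin(x) + cos(x)) + 2 = -e·x^3/2 + e·x + 2 + e + O(x^4).
The coefficient of x^3 is -e/2.

Final answer: -e/2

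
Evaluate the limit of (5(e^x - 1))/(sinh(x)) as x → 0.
Both numerator and denominator → 0 as x → 0; this is a 0/0 indeterminate form.
Expand each to leading order near x = 0: numerator ~ 5·x, denominator ~ x.
The limit of the ratio is 5.

Final answer: 5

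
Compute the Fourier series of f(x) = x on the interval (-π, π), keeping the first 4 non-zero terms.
2·sin(x) - sin(2·x) + 2·sin(3·x)/3 - sin(4·x)/2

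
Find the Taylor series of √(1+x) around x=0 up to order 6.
-21·x^6/1024 + 7·x^5/256 - 5·x^4/128 + x^3/16 - x^2/8 + x/2 + 1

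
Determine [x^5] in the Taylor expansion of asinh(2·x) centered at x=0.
Expand to order 5: asinh(2·x) = 12·x^5/5 - 4·x^3/3 + 2·x + O(x^6).
The coefficient of x^5 is 12/5.

Final answer: 12/5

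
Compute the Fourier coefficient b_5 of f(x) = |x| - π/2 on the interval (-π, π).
b_5 = (1/π) ∫_{-π}^{π} f(x)·sin(5x) dx.
Evaluate the integral (use parity and integration by parts as needed): b_5 = 0.

Final answer: 0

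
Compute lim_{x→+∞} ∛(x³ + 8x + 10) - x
This is an ∞ − ∞ indeterminate form.
Multiply by (A² + AB + B²)/(A² + AB + B²) where A = ∛(x³+8x + 10), B = x to use A³ − B³ = (A−B)(A²+AB+B²); the x³ terms cancel, leaving (8x + 10)/(A²+AB+B²) with denominator ~ 3x², so the limit is 0.
Limit = 0.

Final answer: 0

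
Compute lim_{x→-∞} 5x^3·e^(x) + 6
The product is a 0·∞ indeterminate form at x → -∞.
Rewrite the product as 5x^3 / e^(-x) (an ∞/∞ form) and apply L'Hôpital, or use the standard hierarchy e^(|x|) ≫ |x^3| as x → -∞.
The indeterminate product → 0, so the limit = 6.

Final answer: 6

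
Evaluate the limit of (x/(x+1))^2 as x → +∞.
As x → +∞: x/(x+1) = 1/(1 + 1/x) → 1, and the 2nd power of a limit-1 base also → 1.
Limit = 1.

Final answer: 1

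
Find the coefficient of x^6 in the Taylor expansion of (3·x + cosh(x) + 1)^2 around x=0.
Expand to order 6: (3·x + cosh(x) + 1)^2 = 17·x^6/360 + x^5/4 + 5·x^4/12 + 3·x^3 + 11·x^2 + 12·x + 4 + O(x^7).
The coefficient of x^6 is 17/360.

Final answer: 17/360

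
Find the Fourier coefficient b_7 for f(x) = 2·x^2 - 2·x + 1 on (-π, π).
b_7 = (1/π) ∫_{-π}^{π} f(x)·sin(7x) dx.
Evaluate the integral (use parity and integration by parts as needed): b_7 = -4/7.

Final answer: -4/7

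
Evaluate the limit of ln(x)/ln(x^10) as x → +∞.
This is an ∞/∞ indeterminate form as x → +∞.
Write ln(x^10) = 10·ln(x), reducing the quotient to 1/10.
Limit = 1/10.

Final answer: 1/10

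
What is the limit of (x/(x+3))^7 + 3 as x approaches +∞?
As x → +∞: x/(x+3) = 1/(1 + 3/x) → 1, and the 7th power of a limit-1 base also → 1; with the additive constant, 1 + 3 = 4.
Limit = 4.

Final answer: 4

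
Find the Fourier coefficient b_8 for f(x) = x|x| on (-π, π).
b_8 = (1/π) ∫_{-π}^{π} f(x)·sin(8x) dx.
Evaluate the integral (use parity and integration by parts as needed): b_8 = -π/4.

Final answer: -π/4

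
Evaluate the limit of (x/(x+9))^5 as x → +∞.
As x → +∞: x/(x+9) = 1/(1 + 9/x) → 1, and the 5th power of a limit-1 base also → 1.
Limit = 1.

Final answer: 1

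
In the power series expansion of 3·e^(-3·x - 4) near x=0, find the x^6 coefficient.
Expand to order 6: 3·e^(-3·x - 4) = 243·x^6·e^(-4)/80 - 243·x^5·e^(-4)/40 + 81·x^4·e^(-4)/8 - 27·x^3·e^(-4)/2 + 27·x^2·e^(-4)/2 - 9·x·e^(-4) + 3·e^(-4) + O(x^7).
The coefficient of x^6 is 243·e^(-4)/80.

Final answer: 243·e^(-4)/80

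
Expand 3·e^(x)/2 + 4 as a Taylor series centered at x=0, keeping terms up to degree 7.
x^7/3360 + x^6/480 + x^5/80 + x^4/16 + x^3/4 + 3·x^2/4 + 3·x/2 + 11/2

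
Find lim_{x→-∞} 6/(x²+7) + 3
Evaluate the dominant behaviour as x → -∞; each term tends to a finite value or vanishes.
Limit = 3.

Final answer: 3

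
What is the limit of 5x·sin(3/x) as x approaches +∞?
As x → +∞: let u = 3/x → 0⁺; then 5·x·sin(3/x) = 5·3·sin(u)/u → 5·3·1 = 15.
Limit = 15.

Final answer: 15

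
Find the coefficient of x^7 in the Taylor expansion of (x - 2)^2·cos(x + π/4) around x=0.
Expand to order 7: (x - 2)^2·cos(x + π/4) = -√(2)·x^7/1008 + 5·√(2)·x^6/144 - √(2)·x^5/60 - √(2)·x^4/2 + 5·√(2)·x^3/6 + 3·√(2)·x^2/2 - 4·√(2)·x + 2·√(2) + O(x^8).
The coefficient of x^7 is -√(2)/1008.

Final answer: -√(2)/1008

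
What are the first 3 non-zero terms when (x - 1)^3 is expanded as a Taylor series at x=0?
-3·x^2 + 3·x - 1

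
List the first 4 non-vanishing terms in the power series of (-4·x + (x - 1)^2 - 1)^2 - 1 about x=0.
x^4 - 12·x^3 + 36·x^2 - 1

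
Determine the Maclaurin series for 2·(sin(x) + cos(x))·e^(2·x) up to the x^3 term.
13·x^3/3 + 7·x^2 + 6·x + 2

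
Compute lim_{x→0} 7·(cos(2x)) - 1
Direct substitution at x = 0 gives 6.

Final answer: 6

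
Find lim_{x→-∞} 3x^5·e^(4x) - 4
The product is a 0·∞ indeterminate form at x → -∞.
Rewrite the product as 3x^5 / e^(-4x) (an ∞/∞ form) and apply L'Hôpital, or use the standard hierarchy e^(4|x|) ≫ |x^5| as x → -∞.
The indeterminate product → 0, so the limit = -4.

Final answer: -4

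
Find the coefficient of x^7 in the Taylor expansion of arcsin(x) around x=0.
Expand to order 7: arcsin(x) = 5·x^7/112 + 3·x^5/40 + x^3/6 + x + O(x^8).
The coefficient of x^7 is 5/112.

Final answer: 5/112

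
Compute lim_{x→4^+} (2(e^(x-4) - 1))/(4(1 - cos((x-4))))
Both numerator and denominator → 0 as x → 4^+; this is a 0/0 indeterminate form.
Expand each to leading order near x = 4: numerator ~ 2·(x - 4), denominator ~ 2·(x - 4)^2.
The limit of the ratio is ∞.

Final answer: ∞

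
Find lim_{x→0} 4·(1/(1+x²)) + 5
Direct substitution at x = 0 gives 9.

Final answer: 9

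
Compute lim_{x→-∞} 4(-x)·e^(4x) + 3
The product is a 0·∞ indeterminate form at x → -∞.
Rewrite the product as 4(-x) / e^(-4x) (an ∞/∞ form) and apply L'Hôpital, or use the standard hierarchy e^(4|x|) ≫ |(-x)| as x → -∞.
The indeterminate product → 0, so the limit = 3.

Final answer: 3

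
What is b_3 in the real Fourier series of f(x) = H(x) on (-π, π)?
b_3 = (1/π) ∫_{-π}^{π} f(x)·sin(3x) dx.
Evaluate the integral (use parity and integration by parts as needed): b_3 = 2/(3·π).

Final answer: 2/(3·π)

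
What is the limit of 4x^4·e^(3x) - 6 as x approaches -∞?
The product is a 0·∞ indeterminate form at x → -∞.
Rewrite the product as 4x^4 / e^(-3x) (an ∞/∞ form) and apply L'Hôpital, or use the standard hierarchy e^(3|x|) ≫ |x^4| as x → -∞.
The indeterminate product → 0, so the limit = -6.

Final answer: -6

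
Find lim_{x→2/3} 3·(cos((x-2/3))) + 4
Direct substitution at x = 2/3 gives 7.

Final answer: 7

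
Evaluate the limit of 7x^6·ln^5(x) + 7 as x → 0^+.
The product is a 0·∞ indeterminate form at x → 0⁺.
Rewrite the product as 7·ln^5(x) / x^(-6) and apply L'Hôpital, or use the standard hierarchy x^(-6) ≫ |ln x|^5 as x → 0⁺.
The indeterminate product → 0, so the limit = 7.

Final answer: 7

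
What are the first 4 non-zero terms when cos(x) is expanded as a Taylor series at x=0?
-x^6/720 + x^4/24 - x^2/2 + 1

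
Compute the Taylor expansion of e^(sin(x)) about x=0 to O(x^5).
-x^4/8 + x^2/2 + x + 1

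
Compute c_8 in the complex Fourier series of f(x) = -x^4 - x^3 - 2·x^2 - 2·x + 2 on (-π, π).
Compute the real Fourier coefficients first: a_8 = -π^2/8 - 29/256, b_8 = 61/128 + π^2/4.
Then c_8 = (a_8 − i·b_8)/2 = -π^2/16 - 29/512 - i·π^2/8 - 61·i/256.

Final answer: -π^2/16 - 29/512 - i·π^2/8 - 61·i/256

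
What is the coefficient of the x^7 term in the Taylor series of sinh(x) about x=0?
Expand to order 7: sinh(x) = x^7/5040 + x^5/120 + x^3/6 + x + O(x^8).
The coefficient of x^7 is 1/5040.

Final answer: 1/5040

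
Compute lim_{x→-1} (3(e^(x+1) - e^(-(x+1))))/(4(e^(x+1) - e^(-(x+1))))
Both numerator and denominator → 0 as x → -1; this is a 0/0 indeterminate form.
Expand each to leading order near x = -1: numerator ~ 6·(x + 1), denominator ~ 8·(x + 1).
The limit of the ratio is 3/4.

Final answer: 3/4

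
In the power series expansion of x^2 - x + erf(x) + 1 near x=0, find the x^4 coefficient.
Expand to order 4: x^2 - x + erf(x) + 1 = -2·x^3/(3·√(π)) + x^2 + x·(-1 + 2/√(π)) + 1 + O(x^5).
The coefficient of x^4 is 0.

Final answer: 0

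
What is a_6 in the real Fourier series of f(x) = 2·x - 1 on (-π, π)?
a_6 = (1/π) ∫_{-π}^{π} f(x)·cos(6x) dx.
Evaluate the integral (use parity and integration by parts as needed): a_6 = 0.

Final answer: 0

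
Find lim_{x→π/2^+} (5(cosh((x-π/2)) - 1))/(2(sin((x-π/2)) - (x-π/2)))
Both numerator and denominator → 0 as x → π/2^+; this is a 0/0 indeterminate form.
Expand each to leading order near x = π/2: numerator ~ 5·(x - π/2)^2/2, denominator ~ -(x - π/2)^3/3.
The limit of the ratio is -∞.

Final answer: -∞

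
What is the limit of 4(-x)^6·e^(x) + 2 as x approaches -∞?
The product is a 0·∞ indeterminate form at x → -∞.
Rewrite the product as 4(-x)^6 / e^(-x) (an ∞/∞ form) and apply L'Hôpital, or use the standard hierarchy e^(|x|) ≫ |(-x)^6| as x → -∞.
The indeterminate product → 0, so the limit = 2.

Final answer: 2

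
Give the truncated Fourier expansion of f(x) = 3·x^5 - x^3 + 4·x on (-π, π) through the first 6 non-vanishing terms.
(-122·π^2 + 6·π^4 + 740)·sin(x) + (-3·π^4 - 28 + 16·π^2)·sin(2·x) + (-46·π^2/9 + 164/27 + 2·π^4)·sin(3·x) + (-3·π^4/2 - 185/64 + 19·π^2/8)·sin(4·x) + (-34·π^2/25 + 1204/625 + 6·π^4/5)·sin(5·x) + (-π^4 - 40/27 + 8·π^2/9)·sin(6·x)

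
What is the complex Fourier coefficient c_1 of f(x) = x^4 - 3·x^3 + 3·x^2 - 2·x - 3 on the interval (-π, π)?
Compute the real Fourier coefficients first: a_1 = 36 - 8·π^2, b_1 = 32 - 6·π^2.
Then c_1 = (a_1 − i·b_1)/2 = -4·π^2 + 18 - 16·i + 3·i·π^2.

Final answer: -4·π^2 + 18 - 16·i + 3·i·π^2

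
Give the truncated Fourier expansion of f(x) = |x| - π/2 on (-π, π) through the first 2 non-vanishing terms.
-4·cos(x)/π - 4·cos(3·x)/(9·π)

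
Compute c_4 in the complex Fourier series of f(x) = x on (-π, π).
Compute the real Fourier coefficients first: a_4 = 0, b_4 = -1/2.
Then c_4 = (a_4 − i·b_4)/2 = i/4.

Final answer: i/4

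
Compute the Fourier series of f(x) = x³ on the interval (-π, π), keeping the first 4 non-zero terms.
(-12 + 2·π^2)·sin(x) + (3/2 - π^2)·sin(2·x) + (-4/9 + 2·π^2/3)·sin(3·x) + (3/16 - π^2/2)·sin(4·x)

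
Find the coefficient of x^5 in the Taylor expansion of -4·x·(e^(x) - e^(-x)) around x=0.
Expand to order 5: -4·x·(e^(x) - e^(-x)) = -4·x^4/3 - 8·x^2 + O(x^6).
The coefficient of x^5 is 0.

Final answer: 0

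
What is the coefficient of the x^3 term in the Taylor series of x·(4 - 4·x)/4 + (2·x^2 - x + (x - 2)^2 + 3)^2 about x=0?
Expand to order 3: x·(4 - 4·x)/4 + (2·x^2 - x + (x - 2)^2 + 3)^2 = -30·x^3 + 66·x^2 - 69·x + 49 + O(x^4).
The coefficient of x^3 is -30.

Final answer: -30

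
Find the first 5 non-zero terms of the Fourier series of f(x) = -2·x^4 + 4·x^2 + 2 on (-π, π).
(-112 + 16·π^2)·cos(x) + (10 - 4·π^2)·cos(2·x) + (-80/27 + 16·π^2/9)·cos(3·x) + (11/8 - π^2)·cos(4·x) - 2·π^4/5 + 2 + 4·π^2/3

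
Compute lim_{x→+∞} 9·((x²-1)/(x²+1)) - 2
Evaluate the dominant behaviour as x → +∞; each term tends to a finite value or vanishes.
Limit = 7.

Final answer: 7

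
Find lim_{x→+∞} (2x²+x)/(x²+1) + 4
Evaluate the dominant behaviour as x → +∞; each term tends to a finite value or vanishes.
Limit = 6.

Final answer: 6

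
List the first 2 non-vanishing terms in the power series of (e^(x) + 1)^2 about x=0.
4·x + 4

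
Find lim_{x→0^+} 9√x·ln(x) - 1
The product is a 0·∞ indeterminate form at x → 0⁺.
Rewrite the product as 9·ln(x) / x^(-1/2) and apply L'Hôpital, or use the standard hierarchy x^(-1/2) ≫ |ln x| as x → 0⁺.
The indeterminate product → 0, so the limit = -1.

Final answer: -1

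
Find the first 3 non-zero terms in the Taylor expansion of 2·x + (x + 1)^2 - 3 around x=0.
x^2 + 4·x - 2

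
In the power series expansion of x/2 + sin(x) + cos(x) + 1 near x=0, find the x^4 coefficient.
Expand to order 4: x/2 + sin(x) + cos(x) + 1 = x^4/24 - x^3/6 - x^2/2 + 3·x/2 + 2 + O(x^5).
The coefficient of x^4 is 1/24.

Final answer: 1/24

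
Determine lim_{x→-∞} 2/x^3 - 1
Evaluate the dominant behaviour as x → -∞; each term tends to a finite value or vanishes.
Limit = -1.

Final answer: -1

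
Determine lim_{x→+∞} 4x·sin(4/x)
As x → +∞: let u = 4/x → 0⁺; then 4·x·sin(4/x) = 4·4·sin(u)/u → 4·4·1 = 16.
Limit = 16.

Final answer: 16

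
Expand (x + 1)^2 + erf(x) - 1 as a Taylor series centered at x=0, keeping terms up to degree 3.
-2·x^3/(3·√(π)) + x^2 + x·(2/√(π) + 2)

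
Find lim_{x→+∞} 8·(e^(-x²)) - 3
Evaluate the dominant behaviour as x → +∞; each term tends to a finite value or vanishes.
Limit = -3.

Final answer: -3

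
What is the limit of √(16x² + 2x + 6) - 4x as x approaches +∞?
As x → +∞: multiply by the conjugate to get (2x+6)/(√(16x²+2x+6)+4x); the denominator ~ 8x, so the limit is 2/8 = 1/4.
Limit = 1/4.

Final answer: 1/4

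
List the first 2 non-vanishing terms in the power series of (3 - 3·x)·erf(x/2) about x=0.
-3·x^2/√(π) + 3·x/√(π)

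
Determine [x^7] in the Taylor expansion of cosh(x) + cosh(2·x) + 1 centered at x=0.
Expand to order 7: cosh(x) + cosh(2·x) + 1 = 13·x^6/144 + 17·x^4/24 + 5·x^2/2 + 3 + O(x^8).
The coefficient of x^7 is 0.

Final answer: 0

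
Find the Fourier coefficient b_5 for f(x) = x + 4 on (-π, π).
b_5 = (1/π) ∫_{-π}^{π} f(x)·sin(5x) dx.
Evaluate the integral (use parity and integration by parts as needed): b_5 = 2/5.

Final answer: 2/5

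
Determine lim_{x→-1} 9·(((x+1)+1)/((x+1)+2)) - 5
Direct substitution at x = -1 gives -1/2.

Final answer: -1/2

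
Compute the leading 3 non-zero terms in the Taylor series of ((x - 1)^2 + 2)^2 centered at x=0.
10·x^2 - 12·x + 9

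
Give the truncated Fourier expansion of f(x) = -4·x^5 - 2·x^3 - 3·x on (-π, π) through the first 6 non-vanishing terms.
(-942 - 8·π^4 + 156·π^2)·sin(x) + (-18·π^2 + 30 + 4·π^4)·sin(2·x) + (-8·π^4/3 - 410/81 + 124·π^2/27)·sin(3·x) + (-3·π^2/2 + 33/16 + 2·π^4)·sin(4·x) + (-8·π^4/5 - 822/625 + 12·π^2/25)·sin(5·x) + (-2·π^2/27 + 82/81 + 4·π^4/3)·sin(6·x)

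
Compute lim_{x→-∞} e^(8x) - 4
Evaluate the dominant behaviour as x → -∞; each term tends to a finite value or vanishes.
Limit = -4.

Final answer: -4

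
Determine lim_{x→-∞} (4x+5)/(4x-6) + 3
Evaluate the dominant behaviour as x → -∞; each term tends to a finite value or vanishes.
Limit = 4.

Final answer: 4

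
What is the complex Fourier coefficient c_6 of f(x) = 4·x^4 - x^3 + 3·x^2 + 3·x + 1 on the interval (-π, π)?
Compute the real Fourier coefficients first: a_6 = 5/27 + 8·π^2/9, b_6 = -19/18 + π^2/3.
Then c_6 = (a_6 − i·b_6)/2 = 5/54 + 4·π^2/9 - i·π^2/6 + 19·i/36.

Final answer: 5/54 + 4·π^2/9 - i·π^2/6 + 19·i/36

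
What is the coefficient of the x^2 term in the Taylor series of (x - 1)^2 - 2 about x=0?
Expand to order 2: (x - 1)^2 - 2 = x^2 - 2·x - 1 + O(x^3).
The coefficient of x^2 is 1.

Final answer: 1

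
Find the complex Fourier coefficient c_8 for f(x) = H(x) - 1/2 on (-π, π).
Compute the real Fourier coefficients first: a_8 = 0, b_8 = 0.
Then c_8 = (a_8 − i·b_8)/2 = 0.

Final answer: 0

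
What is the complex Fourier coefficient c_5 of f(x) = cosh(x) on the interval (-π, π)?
Compute the real Fourier coefficients first: a_5 = -sinh(π)/(13·π), b_5 = 0.
Then c_5 = (a_5 − i·b_5)/2 = -sinh(π)/(26·π).

Final answer: -sinh(π)/(26·π)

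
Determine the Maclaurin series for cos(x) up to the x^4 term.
x^4/24 - x^2/2 + 1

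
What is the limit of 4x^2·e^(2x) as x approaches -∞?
This is a 0·∞ indeterminate form at x → -∞.
Rewrite the product as 4x^2 / e^(-2x) (an ∞/∞ form) and apply L'Hôpital, or use the standard hierarchy e^(2|x|) ≫ |x^2| as x → -∞.
The indeterminate product → 0, so the limit = 0.

Final answer: 0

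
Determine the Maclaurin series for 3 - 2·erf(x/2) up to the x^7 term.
x^7/(1344·√(π)) - x^5/(80·√(π)) + x^3/(6·√(π)) - 2·x/√(π) + 3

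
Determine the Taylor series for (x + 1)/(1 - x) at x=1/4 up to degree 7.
5/3 + 32·(x - 1/4)/9 + 128·(x - 1/4)^2/27 + 512·(x - 1/4)^3/81 + 2048·(x - 1/4)^4/243 + 8192·(x - 1/4)^5/729 + 32768·(x - 1/4)^6/2187 + 131072·(x - 1/4)^7/6561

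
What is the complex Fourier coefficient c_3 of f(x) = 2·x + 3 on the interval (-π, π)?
Compute the real Fourier coefficients first: a_3 = 0, b_3 = 4/3.
Then c_3 = (a_3 − i·b_3)/2 = -2·i/3.

Final answer: -2·i/3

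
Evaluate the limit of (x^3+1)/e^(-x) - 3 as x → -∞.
The quotient is an ∞/∞ indeterminate form as x → -∞.
Compare growth rates of the dominant terms (exponentials ≫ polynomials ≫ logarithms), or apply L'Hôpital's rule; the quotient → 0.
Adding the constant: 0 - 3 = -3. Limit = -3.

Final answer: -3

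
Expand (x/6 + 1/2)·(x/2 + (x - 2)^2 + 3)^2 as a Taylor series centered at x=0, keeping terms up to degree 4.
-2·x^4/3 + 7·x^3/8 + 119·x^2/24 - 49·x/3 + 49/2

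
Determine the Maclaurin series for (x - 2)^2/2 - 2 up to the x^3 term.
x^2/2 - 2·x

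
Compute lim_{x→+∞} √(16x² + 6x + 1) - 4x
As x → +∞: multiply by the conjugate to get (6x+1)/(√(16x²+6x+1)+4x); the denominator ~ 8x, so the limit is 6/8 = 3/4.
Limit = 3/4.

Final answer: 3/4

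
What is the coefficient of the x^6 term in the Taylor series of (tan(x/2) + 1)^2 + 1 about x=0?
Expand to order 6: (tan(x/2) + 1)^2 + 1 = 17·x^6/2880 + x^5/120 + x^4/24 + x^3/12 + x^2/4 + x + 2 + O(x^7).
The coefficient of x^6 is 17/2880.

Final answer: 17/2880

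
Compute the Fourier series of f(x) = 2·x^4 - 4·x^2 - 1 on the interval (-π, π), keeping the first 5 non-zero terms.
(112 - 16·π^2)·cos(x) + (-10 + 4·π^2)·cos(2·x) + (80/27 - 16·π^2/9)·cos(3·x) + (-11/8 + π^2)·cos(4·x) - 4·π^2/3 - 1 + 2·π^4/5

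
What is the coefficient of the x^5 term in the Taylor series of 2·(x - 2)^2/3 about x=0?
Expand to order 5: 2·(x - 2)^2/3 = 2·x^2/3 - 8·x/3 + 8/3 + O(x^6).
The coefficient of x^5 is 0.

Final answer: 0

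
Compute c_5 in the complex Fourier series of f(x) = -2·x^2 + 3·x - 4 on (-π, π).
Compute the real Fourier coefficients first: a_5 = 8/25, b_5 = 6/5.
Then c_5 = (a_5 − i·b_5)/2 = 4/25 - 3·i/5.

Final answer: 4/25 - 3·i/5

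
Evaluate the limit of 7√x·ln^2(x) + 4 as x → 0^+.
The product is a 0·∞ indeterminate form at x → 0⁺.
Rewrite the product as 7·ln^2(x) / x^(-1/2) and apply L'Hôpital, or use the standard hierarchy x^(-1/2) ≫ |ln x|^2 as x → 0⁺.
The indeterminate product → 0, so the limit = 4.

Final answer: 4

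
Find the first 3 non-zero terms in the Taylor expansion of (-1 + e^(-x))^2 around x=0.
7·x^4/12 - x^3 + x^2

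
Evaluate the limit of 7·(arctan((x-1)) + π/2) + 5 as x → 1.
Direct substitution at x = 1 gives 5 + 7·π/2.

Final answer: 5 + 7·π/2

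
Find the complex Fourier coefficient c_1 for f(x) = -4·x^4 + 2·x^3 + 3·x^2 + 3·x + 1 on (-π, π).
Compute the real Fourier coefficients first: a_1 = -204 + 32·π^2, b_1 = -18 + 4·π^2.
Then c_1 = (a_1 − i·b_1)/2 = -102 + 16·π^2 - 2·i·π^2 + 9·i.

Final answer: -102 + 16·π^2 - 2·i·π^2 + 9·i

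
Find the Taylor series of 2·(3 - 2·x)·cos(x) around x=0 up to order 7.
x^7/180 - x^6/120 - x^5/6 + x^4/4 + 2·x^3 - 3·x^2 - 4·x + 6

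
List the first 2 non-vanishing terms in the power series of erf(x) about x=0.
-2·x^3/(3·√(π)) + 2·x/√(π)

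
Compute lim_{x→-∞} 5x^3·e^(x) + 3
The product is a 0·∞ indeterminate form at x → -∞.
Rewrite the product as 5x^3 / e^(-x) (an ∞/∞ form) and apply L'Hôpital, or use the standard hierarchy e^(|x|) ≫ |x^3| as x → -∞.
The indeterminate product → 0, so the limit = 3.

Final answer: 3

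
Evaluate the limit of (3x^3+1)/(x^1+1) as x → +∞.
This is an ∞/∞ indeterminate form as x → +∞.
Divide numerator and denominator by x^3 and let the lower-order terms vanish; the numerator's degree 3 exceeds the denominator's degree 1, so the quotient diverges.
Limit = ∞.

Final answer: ∞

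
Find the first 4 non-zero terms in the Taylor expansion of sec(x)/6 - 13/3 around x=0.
61·x^6/4320 + 5·x^4/144 + x^2/12 - 25/6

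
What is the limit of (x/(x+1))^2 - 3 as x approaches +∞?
As x → +∞: x/(x+1) = 1/(1 + 1/x) → 1, and the 2nd power of a limit-1 base also → 1; with the additive constant, 1 - 3 = -2.
Limit = -2.

Final answer: -2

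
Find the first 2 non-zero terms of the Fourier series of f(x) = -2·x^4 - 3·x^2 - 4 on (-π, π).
(-84 + 16·π^2)·cos(x) - 2·π^4/5 - π^2 - 4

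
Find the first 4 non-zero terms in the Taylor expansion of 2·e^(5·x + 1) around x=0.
125·e·x^3/3 + 25·e·x^2 + 10·e·x + 2·e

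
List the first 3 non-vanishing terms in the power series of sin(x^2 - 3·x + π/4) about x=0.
-7·√(2)·x^2/4 - 3·√(2)·x/2 + √(2)/2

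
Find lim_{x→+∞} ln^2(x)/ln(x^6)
This is an ∞/∞ indeterminate form as x → +∞.
Write ln(x^6) = 6·ln(x), reducing the quotient to ln(x)/6 → ∞.
Limit = ∞.

Final answer: ∞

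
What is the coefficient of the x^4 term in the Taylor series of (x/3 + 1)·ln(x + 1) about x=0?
Expand to order 4: (x/3 + 1)·ln(x + 1) = -5·x^4/36 + x^3/6 - x^2/6 + x + O(x^5).
The coefficient of x^4 is -5/36.

Final answer: -5/36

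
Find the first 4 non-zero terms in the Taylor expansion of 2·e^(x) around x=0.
x^3/3 + x^2 + 2·x + 2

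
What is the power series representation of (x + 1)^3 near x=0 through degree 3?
x^3 + 3·x^2 + 3·x + 1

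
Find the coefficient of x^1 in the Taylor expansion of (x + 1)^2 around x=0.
Expand to order 1: (x + 1)^2 = 2·x + 1 + O(x^2).
The coefficient of x^1 is 2.

Final answer: 2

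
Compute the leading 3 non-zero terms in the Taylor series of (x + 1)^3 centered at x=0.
3·x^2 + 3·x + 1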